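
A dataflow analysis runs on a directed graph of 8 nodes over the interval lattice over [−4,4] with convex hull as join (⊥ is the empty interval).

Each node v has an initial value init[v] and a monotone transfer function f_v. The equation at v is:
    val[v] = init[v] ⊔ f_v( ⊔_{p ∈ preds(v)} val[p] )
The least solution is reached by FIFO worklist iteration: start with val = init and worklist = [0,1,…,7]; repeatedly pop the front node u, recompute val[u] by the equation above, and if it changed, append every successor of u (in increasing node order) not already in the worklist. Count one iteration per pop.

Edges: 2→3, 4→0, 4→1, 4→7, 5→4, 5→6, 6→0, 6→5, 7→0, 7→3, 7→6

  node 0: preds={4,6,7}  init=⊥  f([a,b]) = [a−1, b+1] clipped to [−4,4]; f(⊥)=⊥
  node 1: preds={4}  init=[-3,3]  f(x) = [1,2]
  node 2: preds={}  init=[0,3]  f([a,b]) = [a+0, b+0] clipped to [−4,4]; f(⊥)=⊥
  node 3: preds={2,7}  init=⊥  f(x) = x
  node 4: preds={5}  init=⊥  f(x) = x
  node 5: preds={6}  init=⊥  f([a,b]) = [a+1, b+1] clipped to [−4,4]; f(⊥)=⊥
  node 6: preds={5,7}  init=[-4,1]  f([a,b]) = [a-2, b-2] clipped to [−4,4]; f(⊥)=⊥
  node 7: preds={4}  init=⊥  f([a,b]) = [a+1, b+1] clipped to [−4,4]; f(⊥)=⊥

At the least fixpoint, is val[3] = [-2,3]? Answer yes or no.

yes

Worklist (15 pops):
  #1 pop 0: in=[-4,1] → [-4,2] (was ⊥); enqueue []
  #2 pop 1: in=⊥ → [-3,3] (no change)
  #3 pop 2: in=⊥ → [0,3] (no change)
  #4 pop 3: in=[0,3] → [0,3] (was ⊥); enqueue []
  #5 pop 4: in=⊥ → ⊥ (no change)
  #6 pop 5: in=[-4,1] → [-3,2] (was ⊥); enqueue [4]
  #7 pop 6: in=[-3,2] → [-4,1] (no change)
  #8 pop 7: in=⊥ → ⊥ (no change)
  #9 pop 4: in=[-3,2] → [-3,2] (was ⊥); enqueue [0,1,7]
  #10 pop 0: in=[-4,2] → [-4,3] (was [-4,2]); enqueue []
  #11 pop 1: in=[-3,2] → [-3,3] (no change)
  #12 pop 7: in=[-3,2] → [-2,3] (was ⊥); enqueue [0,3,6]
  #13 pop 0: in=[-4,3] → [-4,4] (was [-4,3]); enqueue []
  #14 pop 3: in=[-2,3] → [-2,3] (was [0,3]); enqueue []
  #15 pop 6: in=[-3,3] → [-4,1] (no change)

Fixpoint:
  val[0] = [-4,4]
  val[1] = [-3,3]
  val[2] = [0,3]
  val[3] = [-2,3]
  val[4] = [-3,2]
  val[5] = [-3,2]
  val[6] = [-4,1]
  val[7] = [-2,3]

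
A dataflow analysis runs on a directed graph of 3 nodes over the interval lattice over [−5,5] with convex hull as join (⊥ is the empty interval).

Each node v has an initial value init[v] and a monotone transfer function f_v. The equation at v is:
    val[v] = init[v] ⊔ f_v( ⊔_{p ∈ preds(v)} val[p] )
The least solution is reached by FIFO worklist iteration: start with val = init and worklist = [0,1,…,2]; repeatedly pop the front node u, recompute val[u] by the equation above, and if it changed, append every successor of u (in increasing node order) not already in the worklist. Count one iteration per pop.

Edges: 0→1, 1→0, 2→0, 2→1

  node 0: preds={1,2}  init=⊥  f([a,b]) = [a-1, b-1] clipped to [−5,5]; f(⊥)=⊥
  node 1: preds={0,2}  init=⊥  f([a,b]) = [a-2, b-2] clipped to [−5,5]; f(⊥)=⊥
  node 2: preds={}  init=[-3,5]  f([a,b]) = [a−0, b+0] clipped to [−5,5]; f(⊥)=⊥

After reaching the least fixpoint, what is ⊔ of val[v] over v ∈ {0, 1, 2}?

[-5,5]

Worklist (5 pops):
  #1 pop 0: in=[-3,5] → [-4,4] (was ⊥); enqueue []
  #2 pop 1: in=[-4,5] → [-5,3] (was ⊥); enqueue [0]
  #3 pop 2: in=⊥ → [-3,5] (no change)
  #4 pop 0: in=[-5,5] → [-5,4] (was [-4,4]); enqueue [1]
  #5 pop 1: in=[-5,5] → [-5,3] (no change)

Fixpoint:
  val[0] = [-5,4]
  val[1] = [-5,3]
  val[2] = [-3,5]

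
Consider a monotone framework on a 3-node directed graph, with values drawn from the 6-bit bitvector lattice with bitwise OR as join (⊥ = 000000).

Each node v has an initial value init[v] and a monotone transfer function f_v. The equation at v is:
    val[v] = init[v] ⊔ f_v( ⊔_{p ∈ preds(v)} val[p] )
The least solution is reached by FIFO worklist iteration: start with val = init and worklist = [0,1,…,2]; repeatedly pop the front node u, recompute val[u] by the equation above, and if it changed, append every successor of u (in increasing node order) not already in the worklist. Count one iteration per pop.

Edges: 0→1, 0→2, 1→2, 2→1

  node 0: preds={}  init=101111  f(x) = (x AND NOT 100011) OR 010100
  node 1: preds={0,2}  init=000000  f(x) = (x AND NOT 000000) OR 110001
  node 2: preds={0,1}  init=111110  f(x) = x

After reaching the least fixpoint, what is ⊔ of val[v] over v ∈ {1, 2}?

Trace (4 dequeues):
  [1] u=0 | in 000000 | out 111111 | prev 101111 | push {}
  [2] u=1 | in 111111 | out 111111 | prev 000000 | push {}
  [3] u=2 | in 111111 | out 111111 | prev 111110 | push {1}
  [4] u=1 | in 111111 | out 111111 | ==

Converged values:
  [0] 111111
  [1] 111111
  [2] 111111

111111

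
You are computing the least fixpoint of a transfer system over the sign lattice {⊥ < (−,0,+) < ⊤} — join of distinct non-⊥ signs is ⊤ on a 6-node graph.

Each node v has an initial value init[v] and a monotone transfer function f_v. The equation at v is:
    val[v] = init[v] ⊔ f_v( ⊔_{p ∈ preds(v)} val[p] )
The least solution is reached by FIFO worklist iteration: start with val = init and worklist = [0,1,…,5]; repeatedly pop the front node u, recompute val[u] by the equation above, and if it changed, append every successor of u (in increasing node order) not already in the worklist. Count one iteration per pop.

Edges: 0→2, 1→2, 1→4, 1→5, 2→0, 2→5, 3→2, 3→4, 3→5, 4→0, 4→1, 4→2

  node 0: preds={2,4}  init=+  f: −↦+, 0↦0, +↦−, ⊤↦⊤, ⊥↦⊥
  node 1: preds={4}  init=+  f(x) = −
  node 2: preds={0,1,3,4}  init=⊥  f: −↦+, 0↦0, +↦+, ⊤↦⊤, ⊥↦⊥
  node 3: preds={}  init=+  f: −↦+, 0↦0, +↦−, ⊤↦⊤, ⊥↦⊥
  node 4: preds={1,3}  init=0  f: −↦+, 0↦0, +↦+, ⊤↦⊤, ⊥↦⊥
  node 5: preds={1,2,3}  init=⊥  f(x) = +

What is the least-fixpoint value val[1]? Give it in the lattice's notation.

Worklist (9 pops):
  #1 pop 0: in=0 → ⊤ (was +); enqueue []
  #2 pop 1: in=0 → ⊤ (was +); enqueue []
  #3 pop 2: in=⊤ → ⊤ (was ⊥); enqueue [0]
  #4 pop 3: in=⊥ → + (no change)
  #5 pop 4: in=⊤ → ⊤ (was 0); enqueue [1,2]
  #6 pop 5: in=⊤ → + (was ⊥); enqueue []
  #7 pop 0: in=⊤ → ⊤ (no change)
  #8 pop 1: in=⊤ → ⊤ (no change)
  #9 pop 2: in=⊤ → ⊤ (no change)

Fixpoint:
  val[0] = ⊤
  val[1] = ⊤
  val[2] = ⊤
  val[3] = +
  val[4] = ⊤
  val[5] = +

⊤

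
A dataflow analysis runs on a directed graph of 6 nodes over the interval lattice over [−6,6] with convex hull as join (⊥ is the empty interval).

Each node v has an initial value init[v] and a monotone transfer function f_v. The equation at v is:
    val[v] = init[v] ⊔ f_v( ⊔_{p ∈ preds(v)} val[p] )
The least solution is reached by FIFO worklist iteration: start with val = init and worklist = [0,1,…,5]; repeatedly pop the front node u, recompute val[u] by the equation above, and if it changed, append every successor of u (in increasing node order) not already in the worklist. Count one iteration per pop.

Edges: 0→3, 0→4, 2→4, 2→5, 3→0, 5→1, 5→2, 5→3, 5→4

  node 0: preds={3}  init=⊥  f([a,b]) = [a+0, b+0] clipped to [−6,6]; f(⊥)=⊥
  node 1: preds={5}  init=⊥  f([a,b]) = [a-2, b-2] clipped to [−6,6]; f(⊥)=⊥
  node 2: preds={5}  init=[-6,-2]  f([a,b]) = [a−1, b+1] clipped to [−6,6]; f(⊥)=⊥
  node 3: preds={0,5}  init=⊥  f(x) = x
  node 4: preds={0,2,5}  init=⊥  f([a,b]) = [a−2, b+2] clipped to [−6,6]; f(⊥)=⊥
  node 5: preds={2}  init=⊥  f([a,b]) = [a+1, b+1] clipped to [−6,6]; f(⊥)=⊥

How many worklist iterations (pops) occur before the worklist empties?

37

Worklist (37 pops):
  #1 pop 0: in=⊥ → ⊥ (no change)
  #2 pop 1: in=⊥ → ⊥ (no change)
  #3 pop 2: in=⊥ → [-6,-2] (no change)
  #4 pop 3: in=⊥ → ⊥ (no change)
  #5 pop 4: in=[-6,-2] → [-6,0] (was ⊥); enqueue []
  #6 pop 5: in=[-6,-2] → [-5,-1] (was ⊥); enqueue [1,2,3,4]
  #7 pop 1: in=[-5,-1] → [-6,-3] (was ⊥); enqueue []
  #8 pop 2: in=[-5,-1] → [-6,0] (was [-6,-2]); enqueue [5]
  #9 pop 3: in=[-5,-1] → [-5,-1] (was ⊥); enqueue [0]
  #10 pop 4: in=[-6,0] → [-6,2] (was [-6,0]); enqueue []
  #11 pop 5: in=[-6,0] → [-5,1] (was [-5,-1]); enqueue [1,2,3,4]
  #12 pop 0: in=[-5,-1] → [-5,-1] (was ⊥); enqueue []
  #13 pop 1: in=[-5,1] → [-6,-1] (was [-6,-3]); enqueue []
  #14 pop 2: in=[-5,1] → [-6,2] (was [-6,0]); enqueue [5]
  #15 pop 3: in=[-5,1] → [-5,1] (was [-5,-1]); enqueue [0]
  #16 pop 4: in=[-6,2] → [-6,4] (was [-6,2]); enqueue []
  #17 pop 5: in=[-6,2] → [-5,3] (was [-5,1]); enqueue [1,2,3,4]
  #18 pop 0: in=[-5,1] → [-5,1] (was [-5,-1]); enqueue []
  #19 pop 1: in=[-5,3] → [-6,1] (was [-6,-1]); enqueue []
  #20 pop 2: in=[-5,3] → [-6,4] (was [-6,2]); enqueue [5]
  #21 pop 3: in=[-5,3] → [-5,3] (was [-5,1]); enqueue [0]
  #22 pop 4: in=[-6,4] → [-6,6] (was [-6,4]); enqueue []
  #23 pop 5: in=[-6,4] → [-5,5] (was [-5,3]); enqueue [1,2,3,4]
  #24 pop 0: in=[-5,3] → [-5,3] (was [-5,1]); enqueue []
  #25 pop 1: in=[-5,5] → [-6,3] (was [-6,1]); enqueue []
  #26 pop 2: in=[-5,5] → [-6,6] (was [-6,4]); enqueue [5]
  #27 pop 3: in=[-5,5] → [-5,5] (was [-5,3]); enqueue [0]
  #28 pop 4: in=[-6,6] → [-6,6] (no change)
  #29 pop 5: in=[-6,6] → [-5,6] (was [-5,5]); enqueue [1,2,3,4]
  #30 pop 0: in=[-5,5] → [-5,5] (was [-5,3]); enqueue []
  #31 pop 1: in=[-5,6] → [-6,4] (was [-6,3]); enqueue []
  #32 pop 2: in=[-5,6] → [-6,6] (no change)
  #33 pop 3: in=[-5,6] → [-5,6] (was [-5,5]); enqueue [0]
  #34 pop 4: in=[-6,6] → [-6,6] (no change)
  #35 pop 0: in=[-5,6] → [-5,6] (was [-5,5]); enqueue [3,4]
  #36 pop 3: in=[-5,6] → [-5,6] (no change)
  #37 pop 4: in=[-6,6] → [-6,6] (no change)

Fixpoint:
  val[0] = [-5,6]
  val[1] = [-6,4]
  val[2] = [-6,6]
  val[3] = [-5,6]
  val[4] = [-6,6]
  val[5] = [-5,6]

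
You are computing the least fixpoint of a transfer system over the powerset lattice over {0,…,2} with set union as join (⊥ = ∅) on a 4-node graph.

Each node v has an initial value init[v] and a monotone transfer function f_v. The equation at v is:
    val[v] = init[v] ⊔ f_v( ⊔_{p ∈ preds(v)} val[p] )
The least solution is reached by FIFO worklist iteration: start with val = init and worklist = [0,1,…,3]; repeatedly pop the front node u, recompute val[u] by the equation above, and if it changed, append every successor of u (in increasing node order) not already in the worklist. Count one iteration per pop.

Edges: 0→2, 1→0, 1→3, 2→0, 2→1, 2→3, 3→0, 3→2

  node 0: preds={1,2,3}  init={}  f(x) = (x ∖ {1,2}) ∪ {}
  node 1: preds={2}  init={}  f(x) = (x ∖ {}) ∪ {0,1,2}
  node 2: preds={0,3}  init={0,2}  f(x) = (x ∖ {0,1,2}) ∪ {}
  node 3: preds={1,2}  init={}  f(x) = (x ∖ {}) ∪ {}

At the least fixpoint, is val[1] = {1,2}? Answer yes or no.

Iteration log — 6 steps:
  step 1. node 0  ⊔preds={0,2}  new={0}  old={}  +wl: 
  step 2. node 1  ⊔preds={0,2}  new={0,1,2}  old={}  +wl: 0
  step 3. node 2  ⊔preds={0}  new={0,2}  stable
  step 4. node 3  ⊔preds={0,1,2}  new={0,1,2}  old={}  +wl: 2
  step 5. node 0  ⊔preds={0,1,2}  new={0}  stable
  step 6. node 2  ⊔preds={0,1,2}  new={0,2}  stable

Least fixpoint reached:
  node 0: {0}
  node 1: {0,1,2}
  node 2: {0,2}
  node 3: {0,1,2}

no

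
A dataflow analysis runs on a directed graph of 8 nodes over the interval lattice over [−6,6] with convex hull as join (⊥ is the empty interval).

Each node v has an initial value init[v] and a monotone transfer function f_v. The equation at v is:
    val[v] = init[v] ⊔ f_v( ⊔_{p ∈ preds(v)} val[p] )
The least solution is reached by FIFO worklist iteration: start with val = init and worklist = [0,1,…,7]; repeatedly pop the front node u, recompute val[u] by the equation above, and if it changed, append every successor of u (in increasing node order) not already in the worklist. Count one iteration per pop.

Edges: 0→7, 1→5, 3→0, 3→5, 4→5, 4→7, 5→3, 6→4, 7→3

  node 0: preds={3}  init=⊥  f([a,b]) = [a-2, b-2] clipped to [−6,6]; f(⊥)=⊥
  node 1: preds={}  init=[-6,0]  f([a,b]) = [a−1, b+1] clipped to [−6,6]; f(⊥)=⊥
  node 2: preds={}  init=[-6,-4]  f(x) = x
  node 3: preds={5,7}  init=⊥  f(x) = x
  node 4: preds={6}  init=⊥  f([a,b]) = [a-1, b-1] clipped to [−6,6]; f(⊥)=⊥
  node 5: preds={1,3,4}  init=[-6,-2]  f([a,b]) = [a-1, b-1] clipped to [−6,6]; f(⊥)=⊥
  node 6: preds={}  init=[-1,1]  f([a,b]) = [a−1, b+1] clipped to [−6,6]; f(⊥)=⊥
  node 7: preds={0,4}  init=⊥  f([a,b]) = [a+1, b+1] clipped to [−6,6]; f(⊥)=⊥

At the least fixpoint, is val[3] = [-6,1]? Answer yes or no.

Iteration log — 15 steps:
  step 1. node 0  ⊔preds=⊥  new=⊥  stable
  step 2. node 1  ⊔preds=⊥  new=[-6,0]  stable
  step 3. node 2  ⊔preds=⊥  new=[-6,-4]  stable
  step 4. node 3  ⊔preds=[-6,-2]  new=[-6,-2]  old=⊥  +wl: 0
  step 5. node 4  ⊔preds=[-1,1]  new=[-2,0]  old=⊥  +wl: 
  step 6. node 5  ⊔preds=[-6,0]  new=[-6,-1]  old=[-6,-2]  +wl: 3
  step 7. node 6  ⊔preds=⊥  new=[-1,1]  stable
  step 8. node 7  ⊔preds=[-2,0]  new=[-1,1]  old=⊥  +wl: 
  step 9. node 0  ⊔preds=[-6,-2]  new=[-6,-4]  old=⊥  +wl: 7
  step 10. node 3  ⊔preds=[-6,1]  new=[-6,1]  old=[-6,-2]  +wl: 0,5
  step 11. node 7  ⊔preds=[-6,0]  new=[-5,1]  old=[-1,1]  +wl: 3
  step 12. node 0  ⊔preds=[-6,1]  new=[-6,-1]  old=[-6,-4]  +wl: 7
  step 13. node 5  ⊔preds=[-6,1]  new=[-6,0]  old=[-6,-1]  +wl: 
  step 14. node 3  ⊔preds=[-6,1]  new=[-6,1]  stable
  step 15. node 7  ⊔preds=[-6,0]  new=[-5,1]  stable

Least fixpoint reached:
  node 0: [-6,-1]
  node 1: [-6,0]
  node 2: [-6,-4]
  node 3: [-6,1]
  node 4: [-2,0]
  node 5: [-6,0]
  node 6: [-1,1]
  node 7: [-5,1]

yes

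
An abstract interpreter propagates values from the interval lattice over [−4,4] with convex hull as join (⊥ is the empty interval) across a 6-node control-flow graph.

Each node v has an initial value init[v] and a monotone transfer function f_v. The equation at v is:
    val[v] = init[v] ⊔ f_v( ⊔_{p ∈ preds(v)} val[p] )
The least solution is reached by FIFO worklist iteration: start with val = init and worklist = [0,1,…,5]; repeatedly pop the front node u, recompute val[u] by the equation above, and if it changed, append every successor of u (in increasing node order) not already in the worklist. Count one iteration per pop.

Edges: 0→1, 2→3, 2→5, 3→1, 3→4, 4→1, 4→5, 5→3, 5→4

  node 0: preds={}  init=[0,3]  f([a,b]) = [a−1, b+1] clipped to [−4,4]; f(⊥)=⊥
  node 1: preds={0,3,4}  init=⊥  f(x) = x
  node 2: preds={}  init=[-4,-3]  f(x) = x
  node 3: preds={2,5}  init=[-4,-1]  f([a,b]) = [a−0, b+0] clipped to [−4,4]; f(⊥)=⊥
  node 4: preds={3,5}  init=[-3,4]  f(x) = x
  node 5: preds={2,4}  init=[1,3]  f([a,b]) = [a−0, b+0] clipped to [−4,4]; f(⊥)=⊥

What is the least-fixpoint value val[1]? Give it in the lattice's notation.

[-4,4]

Worklist (10 pops):
  #1 pop 0: in=⊥ → [0,3] (no change)
  #2 pop 1: in=[-4,4] → [-4,4] (was ⊥); enqueue []
  #3 pop 2: in=⊥ → [-4,-3] (no change)
  #4 pop 3: in=[-4,3] → [-4,3] (was [-4,-1]); enqueue [1]
  #5 pop 4: in=[-4,3] → [-4,4] (was [-3,4]); enqueue []
  #6 pop 5: in=[-4,4] → [-4,4] (was [1,3]); enqueue [3,4]
  #7 pop 1: in=[-4,4] → [-4,4] (no change)
  #8 pop 3: in=[-4,4] → [-4,4] (was [-4,3]); enqueue [1]
  #9 pop 4: in=[-4,4] → [-4,4] (no change)
  #10 pop 1: in=[-4,4] → [-4,4] (no change)

Fixpoint:
  val[0] = [0,3]
  val[1] = [-4,4]
  val[2] = [-4,-3]
  val[3] = [-4,4]
  val[4] = [-4,4]
  val[5] = [-4,4]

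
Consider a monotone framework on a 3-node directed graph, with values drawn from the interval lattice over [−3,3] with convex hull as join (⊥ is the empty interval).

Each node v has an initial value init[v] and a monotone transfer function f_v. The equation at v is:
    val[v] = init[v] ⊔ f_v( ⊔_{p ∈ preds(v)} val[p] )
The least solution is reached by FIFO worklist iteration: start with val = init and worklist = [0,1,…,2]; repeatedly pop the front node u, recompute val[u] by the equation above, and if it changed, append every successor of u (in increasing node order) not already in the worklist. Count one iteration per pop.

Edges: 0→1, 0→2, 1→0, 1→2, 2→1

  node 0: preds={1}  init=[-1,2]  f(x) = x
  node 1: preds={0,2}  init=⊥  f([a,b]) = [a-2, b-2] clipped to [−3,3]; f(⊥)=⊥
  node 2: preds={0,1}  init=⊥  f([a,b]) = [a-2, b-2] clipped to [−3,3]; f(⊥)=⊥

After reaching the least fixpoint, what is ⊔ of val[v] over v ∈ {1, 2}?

Worklist (6 pops):
  #1 pop 0: in=⊥ → [-1,2] (no change)
  #2 pop 1: in=[-1,2] → [-3,0] (was ⊥); enqueue [0]
  #3 pop 2: in=[-3,2] → [-3,0] (was ⊥); enqueue [1]
  #4 pop 0: in=[-3,0] → [-3,2] (was [-1,2]); enqueue [2]
  #5 pop 1: in=[-3,2] → [-3,0] (no change)
  #6 pop 2: in=[-3,2] → [-3,0] (no change)

Fixpoint:
  val[0] = [-3,2]
  val[1] = [-3,0]
  val[2] = [-3,0]

[-3,0]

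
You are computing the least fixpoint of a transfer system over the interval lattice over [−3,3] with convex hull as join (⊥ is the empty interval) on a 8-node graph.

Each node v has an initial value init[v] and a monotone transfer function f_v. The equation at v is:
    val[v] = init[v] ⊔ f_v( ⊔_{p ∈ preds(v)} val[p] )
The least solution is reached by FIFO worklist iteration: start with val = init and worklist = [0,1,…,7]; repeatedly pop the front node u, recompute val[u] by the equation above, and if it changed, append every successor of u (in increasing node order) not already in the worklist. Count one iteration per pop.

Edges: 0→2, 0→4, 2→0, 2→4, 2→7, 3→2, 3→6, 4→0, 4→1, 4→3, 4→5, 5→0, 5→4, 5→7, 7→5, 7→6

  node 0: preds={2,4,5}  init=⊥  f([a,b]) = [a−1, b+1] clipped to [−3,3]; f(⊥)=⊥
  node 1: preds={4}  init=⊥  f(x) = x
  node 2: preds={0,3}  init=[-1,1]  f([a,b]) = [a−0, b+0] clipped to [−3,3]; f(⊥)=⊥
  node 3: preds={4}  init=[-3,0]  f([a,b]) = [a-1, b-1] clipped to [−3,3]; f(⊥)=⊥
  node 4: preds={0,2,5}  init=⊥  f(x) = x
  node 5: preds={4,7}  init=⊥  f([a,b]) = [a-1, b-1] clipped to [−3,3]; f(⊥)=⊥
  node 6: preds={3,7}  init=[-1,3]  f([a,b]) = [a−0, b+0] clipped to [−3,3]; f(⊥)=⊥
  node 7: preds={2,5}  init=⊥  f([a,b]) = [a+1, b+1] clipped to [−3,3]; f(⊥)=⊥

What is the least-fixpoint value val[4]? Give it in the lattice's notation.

[-3,3]

Worklist (22 pops):
  #1 pop 0: in=[-1,1] → [-2,2] (was ⊥); enqueue []
  #2 pop 1: in=⊥ → ⊥ (no change)
  #3 pop 2: in=[-3,2] → [-3,2] (was [-1,1]); enqueue [0]
  #4 pop 3: in=⊥ → [-3,0] (no change)
  #5 pop 4: in=[-3,2] → [-3,2] (was ⊥); enqueue [1,3]
  #6 pop 5: in=[-3,2] → [-3,1] (was ⊥); enqueue [4]
  #7 pop 6: in=[-3,0] → [-3,3] (was [-1,3]); enqueue []
  #8 pop 7: in=[-3,2] → [-2,3] (was ⊥); enqueue [5,6]
  #9 pop 0: in=[-3,2] → [-3,3] (was [-2,2]); enqueue [2]
  #10 pop 1: in=[-3,2] → [-3,2] (was ⊥); enqueue []
  #11 pop 3: in=[-3,2] → [-3,1] (was [-3,0]); enqueue []
  #12 pop 4: in=[-3,3] → [-3,3] (was [-3,2]); enqueue [0,1,3]
  #13 pop 5: in=[-3,3] → [-3,2] (was [-3,1]); enqueue [4,7]
  #14 pop 6: in=[-3,3] → [-3,3] (no change)
  #15 pop 2: in=[-3,3] → [-3,3] (was [-3,2]); enqueue []
  #16 pop 0: in=[-3,3] → [-3,3] (no change)
  #17 pop 1: in=[-3,3] → [-3,3] (was [-3,2]); enqueue []
  #18 pop 3: in=[-3,3] → [-3,2] (was [-3,1]); enqueue [2,6]
  #19 pop 4: in=[-3,3] → [-3,3] (no change)
  #20 pop 7: in=[-3,3] → [-2,3] (no change)
  #21 pop 2: in=[-3,3] → [-3,3] (no change)
  #22 pop 6: in=[-3,3] → [-3,3] (no change)

Fixpoint:
  val[0] = [-3,3]
  val[1] = [-3,3]
  val[2] = [-3,3]
  val[3] = [-3,2]
  val[4] = [-3,3]
  val[5] = [-3,2]
  val[6] = [-3,3]
  val[7] = [-2,3]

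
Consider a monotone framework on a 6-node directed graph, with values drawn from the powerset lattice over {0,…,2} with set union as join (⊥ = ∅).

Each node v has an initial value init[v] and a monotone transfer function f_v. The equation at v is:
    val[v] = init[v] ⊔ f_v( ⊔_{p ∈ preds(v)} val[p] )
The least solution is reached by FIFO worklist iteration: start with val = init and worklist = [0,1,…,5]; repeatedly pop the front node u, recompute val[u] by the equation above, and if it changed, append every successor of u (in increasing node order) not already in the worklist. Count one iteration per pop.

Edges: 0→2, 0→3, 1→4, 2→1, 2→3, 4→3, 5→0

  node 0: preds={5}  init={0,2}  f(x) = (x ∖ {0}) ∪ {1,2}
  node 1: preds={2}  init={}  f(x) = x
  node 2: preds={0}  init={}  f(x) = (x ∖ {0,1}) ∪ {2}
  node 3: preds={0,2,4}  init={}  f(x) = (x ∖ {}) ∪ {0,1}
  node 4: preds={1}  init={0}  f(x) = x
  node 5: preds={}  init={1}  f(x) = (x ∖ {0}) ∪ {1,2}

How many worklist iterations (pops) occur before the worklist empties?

Iteration log — 10 steps:
  step 1. node 0  ⊔preds={1}  new={0,1,2}  old={0,2}  +wl: 
  step 2. node 1  ⊔preds={}  new={}  stable
  step 3. node 2  ⊔preds={0,1,2}  new={2}  old={}  +wl: 1
  step 4. node 3  ⊔preds={0,1,2}  new={0,1,2}  old={}  +wl: 
  step 5. node 4  ⊔preds={}  new={0}  stable
  step 6. node 5  ⊔preds={}  new={1,2}  old={1}  +wl: 0
  step 7. node 1  ⊔preds={2}  new={2}  old={}  +wl: 4
  step 8. node 0  ⊔preds={1,2}  new={0,1,2}  stable
  step 9. node 4  ⊔preds={2}  new={0,2}  old={0}  +wl: 3
  step 10. node 3  ⊔preds={0,1,2}  new={0,1,2}  stable

Least fixpoint reached:
  node 0: {0,1,2}
  node 1: {2}
  node 2: {2}
  node 3: {0,1,2}
  node 4: {0,2}
  node 5: {1,2}

10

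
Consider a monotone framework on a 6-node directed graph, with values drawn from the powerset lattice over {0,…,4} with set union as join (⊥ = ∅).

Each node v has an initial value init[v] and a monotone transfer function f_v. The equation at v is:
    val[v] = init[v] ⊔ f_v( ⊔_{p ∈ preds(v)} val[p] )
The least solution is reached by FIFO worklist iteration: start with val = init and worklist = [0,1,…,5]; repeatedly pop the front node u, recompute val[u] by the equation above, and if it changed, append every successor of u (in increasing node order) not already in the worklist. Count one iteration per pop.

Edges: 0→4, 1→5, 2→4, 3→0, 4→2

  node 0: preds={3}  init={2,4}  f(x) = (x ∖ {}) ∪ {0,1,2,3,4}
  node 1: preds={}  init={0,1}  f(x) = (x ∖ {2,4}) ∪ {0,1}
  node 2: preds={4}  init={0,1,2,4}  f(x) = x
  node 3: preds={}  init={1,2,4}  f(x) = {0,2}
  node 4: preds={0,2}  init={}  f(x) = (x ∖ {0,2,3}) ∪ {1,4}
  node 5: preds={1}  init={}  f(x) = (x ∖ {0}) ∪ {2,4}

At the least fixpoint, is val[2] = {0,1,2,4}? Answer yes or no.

Trace (8 dequeues):
  [1] u=0 | in {1,2,4} | out {0,1,2,3,4} | prev {2,4} | push {}
  [2] u=1 | in {} | out {0,1} | ==
  [3] u=2 | in {} | out {0,1,2,4} | ==
  [4] u=3 | in {} | out {0,1,2,4} | prev {1,2,4} | push {0}
  [5] u=4 | in {0,1,2,3,4} | out {1,4} | prev {} | push {2}
  [6] u=5 | in {0,1} | out {1,2,4} | prev {} | push {}
  [7] u=0 | in {0,1,2,4} | out {0,1,2,3,4} | ==
  [8] u=2 | in {1,4} | out {0,1,2,4} | ==

Converged values:
  [0] {0,1,2,3,4}
  [1] {0,1}
  [2] {0,1,2,4}
  [3] {0,1,2,4}
  [4] {1,4}
  [5] {1,2,4}

yes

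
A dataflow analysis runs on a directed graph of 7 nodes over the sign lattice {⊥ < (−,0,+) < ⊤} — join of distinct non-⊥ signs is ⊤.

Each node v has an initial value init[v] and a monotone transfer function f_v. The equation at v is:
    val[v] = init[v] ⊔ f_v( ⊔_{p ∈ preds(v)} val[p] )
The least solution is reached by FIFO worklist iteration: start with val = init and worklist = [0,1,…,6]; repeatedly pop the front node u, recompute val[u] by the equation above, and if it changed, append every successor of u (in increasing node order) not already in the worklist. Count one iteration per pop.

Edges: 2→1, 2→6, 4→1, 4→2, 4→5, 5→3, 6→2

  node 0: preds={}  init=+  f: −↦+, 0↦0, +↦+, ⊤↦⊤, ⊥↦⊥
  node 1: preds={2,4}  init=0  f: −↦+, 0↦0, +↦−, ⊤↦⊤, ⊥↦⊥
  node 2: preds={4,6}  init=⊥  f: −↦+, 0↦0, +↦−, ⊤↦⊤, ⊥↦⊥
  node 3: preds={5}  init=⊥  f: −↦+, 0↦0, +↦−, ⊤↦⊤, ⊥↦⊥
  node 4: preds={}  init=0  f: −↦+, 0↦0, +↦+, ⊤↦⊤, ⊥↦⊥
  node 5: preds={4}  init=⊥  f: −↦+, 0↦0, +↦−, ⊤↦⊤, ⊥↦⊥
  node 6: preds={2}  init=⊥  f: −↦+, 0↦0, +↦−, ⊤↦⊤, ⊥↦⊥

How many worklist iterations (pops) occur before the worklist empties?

10

Iteration log — 10 steps:
  step 1. node 0  ⊔preds=⊥  new=+  stable
  step 2. node 1  ⊔preds=0  new=0  stable
  step 3. node 2  ⊔preds=0  new=0  old=⊥  +wl: 1
  step 4. node 3  ⊔preds=⊥  new=⊥  stable
  step 5. node 4  ⊔preds=⊥  new=0  stable
  step 6. node 5  ⊔preds=0  new=0  old=⊥  +wl: 3
  step 7. node 6  ⊔preds=0  new=0  old=⊥  +wl: 2
  step 8. node 1  ⊔preds=0  new=0  stable
  step 9. node 3  ⊔preds=0  new=0  old=⊥  +wl: 
  step 10. node 2  ⊔preds=0  new=0  stable

Least fixpoint reached:
  node 0: +
  node 1: 0
  node 2: 0
  node 3: 0
  node 4: 0
  node 5: 0
  node 6: 0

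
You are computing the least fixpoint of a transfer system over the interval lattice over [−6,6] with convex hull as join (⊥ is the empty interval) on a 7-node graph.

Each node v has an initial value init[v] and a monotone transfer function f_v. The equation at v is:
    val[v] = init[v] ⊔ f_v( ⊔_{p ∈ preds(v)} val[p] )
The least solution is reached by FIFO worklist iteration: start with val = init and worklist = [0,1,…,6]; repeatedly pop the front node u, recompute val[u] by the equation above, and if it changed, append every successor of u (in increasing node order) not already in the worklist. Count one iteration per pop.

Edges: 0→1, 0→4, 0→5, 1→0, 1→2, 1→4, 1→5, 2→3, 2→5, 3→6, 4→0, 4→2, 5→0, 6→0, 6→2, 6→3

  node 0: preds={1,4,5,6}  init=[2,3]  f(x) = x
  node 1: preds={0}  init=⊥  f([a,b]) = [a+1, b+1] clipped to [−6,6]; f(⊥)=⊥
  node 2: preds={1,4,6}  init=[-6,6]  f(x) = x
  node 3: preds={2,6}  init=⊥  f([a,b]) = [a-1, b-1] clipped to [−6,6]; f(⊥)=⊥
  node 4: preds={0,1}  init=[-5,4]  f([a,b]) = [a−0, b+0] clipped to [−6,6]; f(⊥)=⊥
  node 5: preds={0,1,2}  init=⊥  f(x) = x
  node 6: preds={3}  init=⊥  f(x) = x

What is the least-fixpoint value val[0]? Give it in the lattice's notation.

Trace (15 dequeues):
  [1] u=0 | in [-5,4] | out [-5,4] | prev [2,3] | push {}
  [2] u=1 | in [-5,4] | out [-4,5] | prev ⊥ | push {0}
  [3] u=2 | in [-5,5] | out [-6,6] | ==
  [4] u=3 | in [-6,6] | out [-6,5] | prev ⊥ | push {}
  [5] u=4 | in [-5,5] | out [-5,5] | prev [-5,4] | push {2}
  [6] u=5 | in [-6,6] | out [-6,6] | prev ⊥ | push {}
  [7] u=6 | in [-6,5] | out [-6,5] | prev ⊥ | push {3}
  [8] u=0 | in [-6,6] | out [-6,6] | prev [-5,4] | push {1,4,5}
  [9] u=2 | in [-6,5] | out [-6,6] | ==
  [10] u=3 | in [-6,6] | out [-6,5] | ==
  [11] u=1 | in [-6,6] | out [-5,6] | prev [-4,5] | push {0,2}
  [12] u=4 | in [-6,6] | out [-6,6] | prev [-5,5] | push {}
  [13] u=5 | in [-6,6] | out [-6,6] | ==
  [14] u=0 | in [-6,6] | out [-6,6] | ==
  [15] u=2 | in [-6,6] | out [-6,6] | ==

Converged values:
  [0] [-6,6]
  [1] [-5,6]
  [2] [-6,6]
  [3] [-6,5]
  [4] [-6,6]
  [5] [-6,6]
  [6] [-6,5]

[-6,6]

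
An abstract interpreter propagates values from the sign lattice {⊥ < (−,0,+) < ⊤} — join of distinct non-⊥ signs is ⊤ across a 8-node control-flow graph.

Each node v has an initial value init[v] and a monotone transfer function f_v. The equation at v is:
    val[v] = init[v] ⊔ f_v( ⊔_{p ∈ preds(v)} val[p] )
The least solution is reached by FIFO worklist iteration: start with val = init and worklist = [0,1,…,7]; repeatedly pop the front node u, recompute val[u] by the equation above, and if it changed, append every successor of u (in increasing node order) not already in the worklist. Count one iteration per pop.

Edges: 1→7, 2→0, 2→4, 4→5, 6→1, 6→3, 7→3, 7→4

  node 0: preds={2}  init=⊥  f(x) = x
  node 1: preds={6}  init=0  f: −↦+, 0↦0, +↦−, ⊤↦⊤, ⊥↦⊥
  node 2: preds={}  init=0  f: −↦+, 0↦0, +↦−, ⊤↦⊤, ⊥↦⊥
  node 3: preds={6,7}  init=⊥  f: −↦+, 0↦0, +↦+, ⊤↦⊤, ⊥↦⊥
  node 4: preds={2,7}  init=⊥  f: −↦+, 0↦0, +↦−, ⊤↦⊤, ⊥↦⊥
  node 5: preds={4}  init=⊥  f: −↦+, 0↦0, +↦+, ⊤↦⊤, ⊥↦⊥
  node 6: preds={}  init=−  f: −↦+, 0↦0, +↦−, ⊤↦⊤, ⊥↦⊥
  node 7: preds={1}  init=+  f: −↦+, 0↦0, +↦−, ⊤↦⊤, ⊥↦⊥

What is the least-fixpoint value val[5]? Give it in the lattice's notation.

⊤

Iteration log — 10 steps:
  step 1. node 0  ⊔preds=0  new=0  old=⊥  +wl: 
  step 2. node 1  ⊔preds=−  new=⊤  old=0  +wl: 
  step 3. node 2  ⊔preds=⊥  new=0  stable
  step 4. node 3  ⊔preds=⊤  new=⊤  old=⊥  +wl: 
  step 5. node 4  ⊔preds=⊤  new=⊤  old=⊥  +wl: 
  step 6. node 5  ⊔preds=⊤  new=⊤  old=⊥  +wl: 
  step 7. node 6  ⊔preds=⊥  new=−  stable
  step 8. node 7  ⊔preds=⊤  new=⊤  old=+  +wl: 3,4
  step 9. node 3  ⊔preds=⊤  new=⊤  stable
  step 10. node 4  ⊔preds=⊤  new=⊤  stable

Least fixpoint reached:
  node 0: 0
  node 1: ⊤
  node 2: 0
  node 3: ⊤
  node 4: ⊤
  node 5: ⊤
  node 6: −
  node 7: ⊤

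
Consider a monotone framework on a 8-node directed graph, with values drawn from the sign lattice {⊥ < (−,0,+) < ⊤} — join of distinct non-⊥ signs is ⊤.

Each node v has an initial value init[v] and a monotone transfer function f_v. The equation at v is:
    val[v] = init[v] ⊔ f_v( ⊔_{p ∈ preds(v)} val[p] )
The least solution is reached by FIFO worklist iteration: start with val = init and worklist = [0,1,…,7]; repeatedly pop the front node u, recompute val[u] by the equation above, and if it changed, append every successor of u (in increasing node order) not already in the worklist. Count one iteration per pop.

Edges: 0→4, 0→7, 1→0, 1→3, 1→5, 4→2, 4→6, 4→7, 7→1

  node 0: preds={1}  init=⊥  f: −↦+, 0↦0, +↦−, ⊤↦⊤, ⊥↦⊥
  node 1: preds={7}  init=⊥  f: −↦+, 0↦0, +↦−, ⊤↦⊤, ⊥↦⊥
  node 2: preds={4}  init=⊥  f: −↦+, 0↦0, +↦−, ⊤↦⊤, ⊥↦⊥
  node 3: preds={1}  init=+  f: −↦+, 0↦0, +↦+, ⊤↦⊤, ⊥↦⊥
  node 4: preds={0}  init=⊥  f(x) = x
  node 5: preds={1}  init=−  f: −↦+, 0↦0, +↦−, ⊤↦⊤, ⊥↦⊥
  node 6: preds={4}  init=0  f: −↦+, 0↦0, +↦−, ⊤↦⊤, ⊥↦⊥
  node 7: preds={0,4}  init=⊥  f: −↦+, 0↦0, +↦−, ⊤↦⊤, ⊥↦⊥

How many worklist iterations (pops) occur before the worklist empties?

Worklist (8 pops):
  #1 pop 0: in=⊥ → ⊥ (no change)
  #2 pop 1: in=⊥ → ⊥ (no change)
  #3 pop 2: in=⊥ → ⊥ (no change)
  #4 pop 3: in=⊥ → + (no change)
  #5 pop 4: in=⊥ → ⊥ (no change)
  #6 pop 5: in=⊥ → − (no change)
  #7 pop 6: in=⊥ → 0 (no change)
  #8 pop 7: in=⊥ → ⊥ (no change)

Fixpoint:
  val[0] = ⊥
  val[1] = ⊥
  val[2] = ⊥
  val[3] = +
  val[4] = ⊥
  val[5] = −
  val[6] = 0
  val[7] = ⊥

8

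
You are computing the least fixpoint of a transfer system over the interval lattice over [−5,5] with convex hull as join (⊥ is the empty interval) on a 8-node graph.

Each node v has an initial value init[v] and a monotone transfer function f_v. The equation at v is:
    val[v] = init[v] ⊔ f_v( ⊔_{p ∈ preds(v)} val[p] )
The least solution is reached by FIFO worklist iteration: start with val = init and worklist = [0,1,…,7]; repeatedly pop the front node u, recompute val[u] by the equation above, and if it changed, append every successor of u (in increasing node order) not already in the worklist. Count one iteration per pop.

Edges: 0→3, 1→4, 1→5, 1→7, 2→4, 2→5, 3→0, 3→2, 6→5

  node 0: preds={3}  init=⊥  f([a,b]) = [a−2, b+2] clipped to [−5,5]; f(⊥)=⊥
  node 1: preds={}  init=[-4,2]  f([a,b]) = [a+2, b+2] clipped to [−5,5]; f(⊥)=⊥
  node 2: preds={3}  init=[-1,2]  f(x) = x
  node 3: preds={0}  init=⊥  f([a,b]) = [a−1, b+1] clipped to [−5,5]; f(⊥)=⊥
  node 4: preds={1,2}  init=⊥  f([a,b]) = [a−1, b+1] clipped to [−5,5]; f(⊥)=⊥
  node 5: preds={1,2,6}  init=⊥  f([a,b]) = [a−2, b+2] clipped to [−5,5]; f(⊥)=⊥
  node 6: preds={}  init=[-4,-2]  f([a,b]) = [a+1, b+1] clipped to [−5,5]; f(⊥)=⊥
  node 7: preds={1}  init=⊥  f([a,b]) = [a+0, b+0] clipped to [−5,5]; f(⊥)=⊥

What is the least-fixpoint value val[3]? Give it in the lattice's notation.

⊥

Worklist (8 pops):
  #1 pop 0: in=⊥ → ⊥ (no change)
  #2 pop 1: in=⊥ → [-4,2] (no change)
  #3 pop 2: in=⊥ → [-1,2] (no change)
  #4 pop 3: in=⊥ → ⊥ (no change)
  #5 pop 4: in=[-4,2] → [-5,3] (was ⊥); enqueue []
  #6 pop 5: in=[-4,2] → [-5,4] (was ⊥); enqueue []
  #7 pop 6: in=⊥ → [-4,-2] (no change)
  #8 pop 7: in=[-4,2] → [-4,2] (was ⊥); enqueue []

Fixpoint:
  val[0] = ⊥
  val[1] = [-4,2]
  val[2] = [-1,2]
  val[3] = ⊥
  val[4] = [-5,3]
  val[5] = [-5,4]
  val[6] = [-4,-2]
  val[7] = [-4,2]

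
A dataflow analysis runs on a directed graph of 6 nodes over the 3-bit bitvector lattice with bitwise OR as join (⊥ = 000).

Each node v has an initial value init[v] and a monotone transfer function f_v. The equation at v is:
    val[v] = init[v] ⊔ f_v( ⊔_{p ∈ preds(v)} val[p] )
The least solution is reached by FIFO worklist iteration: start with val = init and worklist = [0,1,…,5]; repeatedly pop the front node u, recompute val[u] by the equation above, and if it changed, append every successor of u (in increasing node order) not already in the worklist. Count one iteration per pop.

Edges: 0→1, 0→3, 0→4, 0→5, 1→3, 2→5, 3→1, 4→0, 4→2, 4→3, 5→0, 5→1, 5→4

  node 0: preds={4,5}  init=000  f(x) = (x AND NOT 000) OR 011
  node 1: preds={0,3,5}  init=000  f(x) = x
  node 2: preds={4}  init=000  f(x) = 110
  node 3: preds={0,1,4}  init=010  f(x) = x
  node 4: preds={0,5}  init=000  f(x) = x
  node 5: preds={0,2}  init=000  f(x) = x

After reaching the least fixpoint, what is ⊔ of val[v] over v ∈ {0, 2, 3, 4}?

Trace (16 dequeues):
  [1] u=0 | in 000 | out 011 | prev 000 | push {}
  [2] u=1 | in 011 | out 011 | prev 000 | push {}
  [3] u=2 | in 000 | out 110 | prev 000 | push {}
  [4] u=3 | in 011 | out 011 | prev 010 | push {1}
  [5] u=4 | in 011 | out 011 | prev 000 | push {0,2,3}
  [6] u=5 | in 111 | out 111 | prev 000 | push {4}
  [7] u=1 | in 111 | out 111 | prev 011 | push {}
  [8] u=0 | in 111 | out 111 | prev 011 | push {1,5}
  [9] u=2 | in 011 | out 110 | ==
  [10] u=3 | in 111 | out 111 | prev 011 | push {}
  [11] u=4 | in 111 | out 111 | prev 011 | push {0,2,3}
  [12] u=1 | in 111 | out 111 | ==
  [13] u=5 | in 111 | out 111 | ==
  [14] u=0 | in 111 | out 111 | ==
  [15] u=2 | in 111 | out 110 | ==
  [16] u=3 | in 111 | out 111 | ==

Converged values:
  [0] 111
  [1] 111
  [2] 110
  [3] 111
  [4] 111
  [5] 111

111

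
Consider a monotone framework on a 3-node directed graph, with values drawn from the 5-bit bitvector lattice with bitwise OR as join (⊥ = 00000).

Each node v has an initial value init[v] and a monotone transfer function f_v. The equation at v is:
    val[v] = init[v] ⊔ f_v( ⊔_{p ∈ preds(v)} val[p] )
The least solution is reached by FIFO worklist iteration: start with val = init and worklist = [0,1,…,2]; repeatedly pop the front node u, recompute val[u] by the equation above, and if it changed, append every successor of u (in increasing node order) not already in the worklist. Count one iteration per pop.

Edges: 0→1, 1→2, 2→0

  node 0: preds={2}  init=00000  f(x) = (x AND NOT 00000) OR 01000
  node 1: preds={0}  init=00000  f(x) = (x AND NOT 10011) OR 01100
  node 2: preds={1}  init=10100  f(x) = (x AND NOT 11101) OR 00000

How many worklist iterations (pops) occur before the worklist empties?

Trace (3 dequeues):
  [1] u=0 | in 10100 | out 11100 | prev 00000 | push {}
  [2] u=1 | in 11100 | out 01100 | prev 00000 | push {}
  [3] u=2 | in 01100 | out 10100 | ==

Converged values:
  [0] 11100
  [1] 01100
  [2] 10100

3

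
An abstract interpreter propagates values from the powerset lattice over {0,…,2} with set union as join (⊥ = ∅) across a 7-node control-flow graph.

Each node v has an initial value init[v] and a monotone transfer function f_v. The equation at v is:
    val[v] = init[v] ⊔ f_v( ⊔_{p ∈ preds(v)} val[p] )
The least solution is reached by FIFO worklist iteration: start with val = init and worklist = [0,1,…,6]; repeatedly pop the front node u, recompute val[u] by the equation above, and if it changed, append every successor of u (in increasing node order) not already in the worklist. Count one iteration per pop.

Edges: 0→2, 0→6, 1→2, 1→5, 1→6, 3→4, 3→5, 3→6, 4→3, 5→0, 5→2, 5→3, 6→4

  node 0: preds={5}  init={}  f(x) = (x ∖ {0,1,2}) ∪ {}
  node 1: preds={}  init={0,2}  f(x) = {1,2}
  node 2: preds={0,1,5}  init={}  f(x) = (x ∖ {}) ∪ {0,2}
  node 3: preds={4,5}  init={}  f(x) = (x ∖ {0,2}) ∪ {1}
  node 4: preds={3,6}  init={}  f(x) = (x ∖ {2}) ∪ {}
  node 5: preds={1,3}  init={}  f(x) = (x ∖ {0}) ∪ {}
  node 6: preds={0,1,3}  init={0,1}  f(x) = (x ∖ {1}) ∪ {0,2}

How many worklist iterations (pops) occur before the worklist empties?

Iteration log — 11 steps:
  step 1. node 0  ⊔preds={}  new={}  stable
  step 2. node 1  ⊔preds={}  new={0,1,2}  old={0,2}  +wl: 
  step 3. node 2  ⊔preds={0,1,2}  new={0,1,2}  old={}  +wl: 
  step 4. node 3  ⊔preds={}  new={1}  old={}  +wl: 
  step 5. node 4  ⊔preds={0,1}  new={0,1}  old={}  +wl: 3
  step 6. node 5  ⊔preds={0,1,2}  new={1,2}  old={}  +wl: 0,2
  step 7. node 6  ⊔preds={0,1,2}  new={0,1,2}  old={0,1}  +wl: 4
  step 8. node 3  ⊔preds={0,1,2}  new={1}  stable
  step 9. node 0  ⊔preds={1,2}  new={}  stable
  step 10. node 2  ⊔preds={0,1,2}  new={0,1,2}  stable
  step 11. node 4  ⊔preds={0,1,2}  new={0,1}  stable

Least fixpoint reached:
  node 0: {}
  node 1: {0,1,2}
  node 2: {0,1,2}
  node 3: {1}
  node 4: {0,1}
  node 5: {1,2}
  node 6: {0,1,2}

11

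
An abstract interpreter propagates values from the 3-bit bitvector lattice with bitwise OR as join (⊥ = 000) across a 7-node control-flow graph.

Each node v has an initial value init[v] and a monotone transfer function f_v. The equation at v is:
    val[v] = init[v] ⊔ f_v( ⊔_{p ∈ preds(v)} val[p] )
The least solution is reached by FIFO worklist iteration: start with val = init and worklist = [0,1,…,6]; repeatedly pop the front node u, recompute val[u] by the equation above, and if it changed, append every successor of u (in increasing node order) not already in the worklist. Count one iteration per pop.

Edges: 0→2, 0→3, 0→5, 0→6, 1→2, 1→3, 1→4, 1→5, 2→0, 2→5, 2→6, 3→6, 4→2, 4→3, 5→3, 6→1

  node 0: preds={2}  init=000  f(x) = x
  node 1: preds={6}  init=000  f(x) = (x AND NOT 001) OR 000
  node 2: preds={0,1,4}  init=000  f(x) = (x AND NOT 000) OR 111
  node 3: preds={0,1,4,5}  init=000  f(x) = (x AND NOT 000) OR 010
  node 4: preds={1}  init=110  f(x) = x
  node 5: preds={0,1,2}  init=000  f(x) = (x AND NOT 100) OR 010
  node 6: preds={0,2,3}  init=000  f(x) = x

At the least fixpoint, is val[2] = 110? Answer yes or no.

no

Iteration log — 15 steps:
  step 1. node 0  ⊔preds=000  new=000  stable
  step 2. node 1  ⊔preds=000  new=000  stable
  step 3. node 2  ⊔preds=110  new=111  old=000  +wl: 0
  step 4. node 3  ⊔preds=110  new=110  old=000  +wl: 
  step 5. node 4  ⊔preds=000  new=110  stable
  step 6. node 5  ⊔preds=111  new=011  old=000  +wl: 3
  step 7. node 6  ⊔preds=111  new=111  old=000  +wl: 1
  step 8. node 0  ⊔preds=111  new=111  old=000  +wl: 2,5,6
  step 9. node 3  ⊔preds=111  new=111  old=110  +wl: 
  step 10. node 1  ⊔preds=111  new=110  old=000  +wl: 3,4
  step 11. node 2  ⊔preds=111  new=111  stable
  step 12. node 5  ⊔preds=111  new=011  stable
  step 13. node 6  ⊔preds=111  new=111  stable
  step 14. node 3  ⊔preds=111  new=111  stable
  step 15. node 4  ⊔preds=110  new=110  stable

Least fixpoint reached:
  node 0: 111
  node 1: 110
  node 2: 111
  node 3: 111
  node 4: 110
  node 5: 011
  node 6: 111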